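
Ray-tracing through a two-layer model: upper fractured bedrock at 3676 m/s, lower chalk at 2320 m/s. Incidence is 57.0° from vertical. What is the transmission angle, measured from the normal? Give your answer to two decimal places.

sin θ₁/V₁ = sin θ₂/V₂ ⇒ sin θ₂ = 2320·sin 57.0°/3676 = 2320·0.8387/3676 = 0.5293.
θ₂ = sin⁻¹(0.5293) = 31.96° (from vertical).

31.96°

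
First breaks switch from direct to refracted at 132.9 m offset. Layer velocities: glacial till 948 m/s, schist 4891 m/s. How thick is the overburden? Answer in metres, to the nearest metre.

55 m

x_cross = 2h·√((V₂+V₁)/(V₂−V₁)) → h = x_cross / (2·√((V₂+V₁)/(V₂−V₁))).
√((V₂+V₁)/(V₂−V₁)) = √((4891+948)/(4891−948)) = 1.2169.
h = 132.9 / (2·1.2169) = 54.61 m.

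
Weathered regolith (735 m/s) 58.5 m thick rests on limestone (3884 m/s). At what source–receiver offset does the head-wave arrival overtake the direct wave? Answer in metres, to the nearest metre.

142 m

x_cross = 2h·√((V₂+V₁)/(V₂−V₁)).
(V₂+V₁)/(V₂−V₁) = (3884+735)/(3884−735) = 1.4668; √ = 1.2111.
x_cross = 2·58.5·1.2111 = 141.70 m.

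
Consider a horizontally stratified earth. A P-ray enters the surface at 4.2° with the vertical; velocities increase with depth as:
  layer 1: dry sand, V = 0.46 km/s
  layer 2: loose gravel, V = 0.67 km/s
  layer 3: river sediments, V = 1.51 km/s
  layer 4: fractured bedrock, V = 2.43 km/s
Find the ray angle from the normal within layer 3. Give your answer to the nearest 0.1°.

13.9°

Snell's law across each interface conserves sin θ / V, so sin θ_3 = V_3·sin θ₁/V₁.
sin θ_3 = 1.51 × sin 4.2° / 0.46 = 0.2404.
θ_3 = 13.91° from the vertical.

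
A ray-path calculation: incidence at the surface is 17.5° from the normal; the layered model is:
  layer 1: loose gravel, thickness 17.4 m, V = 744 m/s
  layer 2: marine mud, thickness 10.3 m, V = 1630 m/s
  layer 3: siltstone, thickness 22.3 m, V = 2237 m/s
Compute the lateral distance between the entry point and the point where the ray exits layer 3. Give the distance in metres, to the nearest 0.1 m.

61.7 m

Apply Snell's law at each interface; in layer i the horizontal offset is hᵢ·tan θᵢ.
Layer 1: θ = 17.50°; offset = 17.4·tan 17.50° = 5.486 m.
Layer 2: sin θ = 1630·sin 17.5°/744 = 0.6588, θ = 41.21°; offset = 10.3·tan 41.21° = 9.020 m.
Layer 3: sin θ = 2237·sin 17.5°/744 = 0.9041, θ = 64.71°; offset = 22.3·tan 64.71° = 47.192 m.
Total horizontal offset = 61.698 m.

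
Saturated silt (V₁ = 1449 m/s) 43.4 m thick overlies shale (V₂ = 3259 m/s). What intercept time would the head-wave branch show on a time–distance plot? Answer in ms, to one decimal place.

tᵢ = 2h·√(V₂²−V₁²)/(V₁V₂).
√(V₂²−V₁²) = √(3259²−1449²) = 2919.2 m/s.
tᵢ = 2·43.4·2919.2/(1449·3259) = 0.05366 s.

53.7 ms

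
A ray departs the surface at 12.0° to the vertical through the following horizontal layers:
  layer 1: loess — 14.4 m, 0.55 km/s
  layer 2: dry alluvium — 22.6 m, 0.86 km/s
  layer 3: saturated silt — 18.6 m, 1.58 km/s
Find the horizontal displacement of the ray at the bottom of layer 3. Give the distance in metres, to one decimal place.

24.7 m

Ray parameter p = sin 12.0° / 0.55 km/s = 3.7802e-01 s/km.
Layer 1: θ = 12.00°; offset = 14.4·tan 12.00° = 3.061 m.
Layer 2: sin θ = p·0.86 = 0.3251 → θ = 18.97°; offset = 22.6·tan 18.97° = 7.769 m.
Layer 3: sin θ = p·1.58 = 0.5973 → θ = 36.67°; offset = 18.6·tan 36.67° = 13.851 m.
Summing the layer offsets gives 24.681 m.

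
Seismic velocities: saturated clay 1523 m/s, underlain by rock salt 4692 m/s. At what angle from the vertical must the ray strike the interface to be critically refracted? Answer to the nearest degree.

19°

Critical incidence: sin θ_c = V₁/V₂ = 1523/4692 = 0.3246.
θ_c = arcsin 0.3246 = 18.94°.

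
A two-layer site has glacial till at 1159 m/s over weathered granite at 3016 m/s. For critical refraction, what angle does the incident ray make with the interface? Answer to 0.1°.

67.4°

Critical incidence: sin θ_c = V₁/V₂ = 1159/3016 = 0.3843.
θ_c = arcsin 0.3843 = 22.60°.
Measured from the interface: 90° − 22.60° = 67.40°.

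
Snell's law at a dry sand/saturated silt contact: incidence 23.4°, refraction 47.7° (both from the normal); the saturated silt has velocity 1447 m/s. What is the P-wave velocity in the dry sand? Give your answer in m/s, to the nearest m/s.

777 m/s

Snell's law: sin 23.4°/V₁ = sin 47.7°/V₂.
V₁ = V₂·sin 23.4°/sin 47.7° = 1447 × 0.5370 = 776.97 m/s.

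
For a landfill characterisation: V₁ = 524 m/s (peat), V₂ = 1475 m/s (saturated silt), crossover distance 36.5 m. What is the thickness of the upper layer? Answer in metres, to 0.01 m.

h = (x_cross/2)·√((V₂−V₁)/(V₂+V₁)).
(V₂−V₁)/(V₂+V₁) = (1475−524)/(1475+524) = 0.4757; √ = 0.6897.
h = (36.5/2)·0.6897 = 12.59 m.

12.59 m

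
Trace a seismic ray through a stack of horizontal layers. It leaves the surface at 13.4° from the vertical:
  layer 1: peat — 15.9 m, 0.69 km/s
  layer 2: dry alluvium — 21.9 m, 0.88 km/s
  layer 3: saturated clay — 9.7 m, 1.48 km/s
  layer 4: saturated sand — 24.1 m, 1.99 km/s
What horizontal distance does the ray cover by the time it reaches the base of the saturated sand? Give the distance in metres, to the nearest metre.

Ray parameter p = sin 13.4° / 0.69 km/s = 3.3587e-01 s/km.
Layer 1: θ = 13.40°; offset = 15.9·tan 13.40° = 3.788 m.
Layer 2: sin θ = p·0.88 = 0.2956 → θ = 17.19°; offset = 21.9·tan 17.19° = 6.776 m.
Layer 3: sin θ = p·1.48 = 0.4971 → θ = 29.81°; offset = 9.7·tan 29.81° = 5.557 m.
Layer 4: sin θ = p·1.99 = 0.6684 → θ = 41.94°; offset = 24.1·tan 41.94° = 21.655 m.
Σ offsets = 37.776 m.

38 m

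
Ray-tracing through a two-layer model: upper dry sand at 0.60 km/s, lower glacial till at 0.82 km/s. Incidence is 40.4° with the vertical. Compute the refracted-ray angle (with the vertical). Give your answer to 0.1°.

62.3°

sin θ₁/V₁ = sin θ₂/V₂ ⇒ sin θ₂ = 0.82·sin 40.4°/0.60 = 0.82·0.6481/0.60 = 0.8858.
θ₂ = arcsin 0.8858 = 62.35° from the normal.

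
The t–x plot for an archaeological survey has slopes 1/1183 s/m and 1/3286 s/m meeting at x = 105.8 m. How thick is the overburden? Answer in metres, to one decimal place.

h = (x_cross/2)·√((V₂−V₁)/(V₂+V₁)).
(V₂−V₁)/(V₂+V₁) = (3286−1183)/(3286+1183) = 0.4706; √ = 0.6860.
h = (105.8/2)·0.6860 = 36.29 m.

36.3 m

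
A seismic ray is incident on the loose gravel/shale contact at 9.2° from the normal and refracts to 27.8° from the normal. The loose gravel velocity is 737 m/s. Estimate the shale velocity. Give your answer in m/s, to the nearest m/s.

sin 9.2° = 0.1599; sin 27.8° = 0.4664.
V₂ = V₁·(sin θ₂/sin θ₁) = 737·(0.4664/0.1599) = 2149.89 m/s.

2150 m/s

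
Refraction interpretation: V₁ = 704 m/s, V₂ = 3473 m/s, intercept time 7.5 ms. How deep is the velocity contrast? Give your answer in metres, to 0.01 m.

2.70 m

θ_c = arcsin(704/3473) = 11.70°; cos θ_c = 0.9792.
tᵢ = 2h cos θ_c/V₁ ⇒ h = tᵢ·V₁/(2 cos θ_c) = 0.0075·704/(2·0.9792) = 2.70 m.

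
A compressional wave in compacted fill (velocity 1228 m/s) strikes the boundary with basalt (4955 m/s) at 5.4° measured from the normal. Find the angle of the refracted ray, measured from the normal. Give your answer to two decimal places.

sin θ₁/V₁ = sin θ₂/V₂ ⇒ sin θ₂ = 4955·sin 5.4°/1228 = 4955·0.0941/1228 = 0.3797.
θ₂ = arcsin 0.3797 = 22.32° from the normal.

22.32°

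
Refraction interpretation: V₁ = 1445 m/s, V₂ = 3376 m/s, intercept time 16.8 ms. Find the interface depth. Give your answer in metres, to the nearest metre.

h = tᵢ·V₁·V₂ / (2·√(V₂²−V₁²)).
√(V₂²−V₁²) = √(3376² − 1445²) = 3051.1 m/s.
h = 0.0168 s × 1445 × 3376 / (2 × 3051.1) = 13.43 m.

13 m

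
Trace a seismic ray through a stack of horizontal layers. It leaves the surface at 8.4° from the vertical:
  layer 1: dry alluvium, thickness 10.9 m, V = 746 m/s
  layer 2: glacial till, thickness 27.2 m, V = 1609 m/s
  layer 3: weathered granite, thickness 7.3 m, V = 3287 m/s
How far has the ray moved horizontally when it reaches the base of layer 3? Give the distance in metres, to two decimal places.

16.78 m

Apply Snell's law at each interface; in layer i the horizontal offset is hᵢ·tan θᵢ.
Layer 1: θ = 8.40°; offset = 10.9·tan 8.40° = 1.6096 m.
Layer 2: sin θ = 1609·sin 8.4°/746 = 0.3151, θ = 18.37°; offset = 27.2·tan 18.37° = 9.0300 m.
Layer 3: sin θ = 3287·sin 8.4°/746 = 0.6437, θ = 40.07°; offset = 7.3·tan 40.07° = 6.1397 m.
Total horizontal offset = 16.7793 m.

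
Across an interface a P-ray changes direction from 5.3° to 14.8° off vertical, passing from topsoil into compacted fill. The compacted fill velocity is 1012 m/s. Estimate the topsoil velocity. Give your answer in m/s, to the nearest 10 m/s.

370 m/s

Snell's law: sin 5.3°/V₁ = sin 14.8°/V₂.
V₁ = V₂·sin 5.3°/sin 14.8° = 1012 × 0.3616 = 365.94 m/s.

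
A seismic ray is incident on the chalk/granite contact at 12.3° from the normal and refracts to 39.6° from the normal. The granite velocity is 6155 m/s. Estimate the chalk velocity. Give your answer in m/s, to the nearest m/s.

sin 12.3° = 0.2130; sin 39.6° = 0.6374.
V₁ = V₂·(sin θ₁/sin θ₂) = 6155·(0.2130/0.6374) = 2057.03 m/s.

2057 m/s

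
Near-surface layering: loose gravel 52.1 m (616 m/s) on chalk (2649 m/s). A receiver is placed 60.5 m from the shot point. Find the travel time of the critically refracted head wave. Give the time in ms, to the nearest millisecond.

187 ms

t = x/V₂ + 2h·√(V₂²−V₁²)/(V₁V₂).
√(V₂²−V₁²) = √(2649²−616²) = 2576.4 m/s; delay term = 2·52.1·2576.4/(616·2649) = 0.16452 s.
t = 60.5/2649 + 0.16452 = 0.18736 s.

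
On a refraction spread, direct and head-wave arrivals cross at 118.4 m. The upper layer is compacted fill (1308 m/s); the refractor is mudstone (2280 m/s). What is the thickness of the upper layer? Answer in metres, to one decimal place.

x_cross = 2h·√((V₂+V₁)/(V₂−V₁)) → h = x_cross / (2·√((V₂+V₁)/(V₂−V₁))).
√((V₂+V₁)/(V₂−V₁)) = √((2280+1308)/(2280−1308)) = 1.9213.
h = 118.4 / (2·1.9213) = 30.81 m.

30.8 m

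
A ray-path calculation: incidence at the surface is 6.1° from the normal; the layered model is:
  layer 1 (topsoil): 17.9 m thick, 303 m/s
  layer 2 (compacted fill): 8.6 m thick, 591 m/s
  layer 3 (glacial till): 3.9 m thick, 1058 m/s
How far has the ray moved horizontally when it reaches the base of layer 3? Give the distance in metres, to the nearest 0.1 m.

5.3 m

Apply Snell's law at each interface; in layer i the horizontal offset is hᵢ·tan θᵢ.
Layer 1: θ = 6.10°; offset = 17.9·tan 6.10° = 1.913 m.
Layer 2: sin θ = 591·sin 6.1°/303 = 0.2073, θ = 11.96°; offset = 8.6·tan 11.96° = 1.822 m.
Layer 3: sin θ = 1058·sin 6.1°/303 = 0.3710, θ = 21.78°; offset = 3.9·tan 21.78° = 1.558 m.
Σ offsets = 5.293 m.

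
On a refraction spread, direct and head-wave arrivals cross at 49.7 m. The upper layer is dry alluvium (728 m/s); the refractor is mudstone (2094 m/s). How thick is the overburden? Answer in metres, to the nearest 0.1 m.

x_cross = 2h·√((V₂+V₁)/(V₂−V₁)) → h = x_cross / (2·√((V₂+V₁)/(V₂−V₁))).
√((V₂+V₁)/(V₂−V₁)) = √((2094+728)/(2094−728)) = 1.4373.
h = 49.7 / (2·1.4373) = 17.29 m.

17.3 m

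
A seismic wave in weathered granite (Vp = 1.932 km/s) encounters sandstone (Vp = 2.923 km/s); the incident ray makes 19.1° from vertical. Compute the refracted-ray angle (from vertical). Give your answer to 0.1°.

29.7°

sin θ₁/V₁ = sin θ₂/V₂ ⇒ sin θ₂ = 2.923·sin 19.1°/1.932 = 2.923·0.3272/1.932 = 0.4951.
θ₂ = sin⁻¹(0.4951) = 29.67° (from vertical).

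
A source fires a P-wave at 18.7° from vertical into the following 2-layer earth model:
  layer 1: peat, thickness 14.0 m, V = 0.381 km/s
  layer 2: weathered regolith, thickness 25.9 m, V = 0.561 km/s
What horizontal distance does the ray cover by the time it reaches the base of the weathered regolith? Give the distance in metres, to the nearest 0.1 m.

p = sin θ₁/V₁ = sin 18.7°/0.381 = 8.4150e-01 s/km is conserved through the stack.
Layer 1: θ = 18.70°; offset = 14.0·tan 18.70° = 4.739 m.
Layer 2: sin θ = p·0.561 = 0.4721 → θ = 28.17°; offset = 25.9·tan 28.17° = 13.870 m.
Summing the layer offsets gives 18.609 m.

18.6 m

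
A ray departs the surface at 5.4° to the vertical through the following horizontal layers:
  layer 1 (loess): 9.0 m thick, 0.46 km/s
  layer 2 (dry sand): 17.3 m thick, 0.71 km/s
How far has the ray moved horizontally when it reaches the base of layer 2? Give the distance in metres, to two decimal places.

Apply Snell's law at each interface; in layer i the horizontal offset is hᵢ·tan θᵢ.
Layer 1: θ = 5.40°; offset = 9.0·tan 5.40° = 0.8508 m.
Layer 2: sin θ = 0.71·sin 5.4°/0.46 = 0.1453, θ = 8.35°; offset = 17.3·tan 8.35° = 2.5398 m.
Summing the layer offsets gives 3.3906 m.

3.39 m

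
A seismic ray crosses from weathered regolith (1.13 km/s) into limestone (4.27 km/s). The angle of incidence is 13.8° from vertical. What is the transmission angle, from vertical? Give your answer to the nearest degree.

64°

Snell's law: sin θ₂ = (V₂/V₁)·sin θ₁ = (4.27/1.13)·sin 13.8° = 0.9014.
θ₂ = sin⁻¹(0.9014) = 64.34° (from vertical).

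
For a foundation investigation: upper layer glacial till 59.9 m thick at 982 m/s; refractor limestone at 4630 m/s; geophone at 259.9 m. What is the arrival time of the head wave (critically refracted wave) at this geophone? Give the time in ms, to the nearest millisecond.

θ_c = arcsin(V₁/V₂) = arcsin(982/4630) = 12.25°, cos θ_c = 0.9772.
Intercept time tᵢ = 2h cos θ_c / V₁ = 2·59.9·0.9772/982 = 0.11922 s.
t = x/V₂ + tᵢ = 259.9/4630 + 0.11922 = 0.17535 s.

175 ms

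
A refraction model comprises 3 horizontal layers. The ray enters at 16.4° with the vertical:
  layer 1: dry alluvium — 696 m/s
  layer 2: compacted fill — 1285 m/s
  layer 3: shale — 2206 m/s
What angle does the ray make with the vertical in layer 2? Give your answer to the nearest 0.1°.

31.4°

Snell's law across each interface conserves sin θ / V, so sin θ_2 = V_2·sin θ₁/V₁.
sin θ_2 = 1285 × sin 16.4° / 696 = 0.5213.
θ_2 = 31.42° from the vertical.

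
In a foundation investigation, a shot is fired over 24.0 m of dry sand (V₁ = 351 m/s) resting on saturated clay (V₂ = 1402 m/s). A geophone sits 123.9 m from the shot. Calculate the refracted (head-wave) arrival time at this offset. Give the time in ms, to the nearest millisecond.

221 ms

θ_c = arcsin(V₁/V₂) = arcsin(351/1402) = 14.50°, cos θ_c = 0.9682.
Intercept time tᵢ = 2h cos θ_c / V₁ = 2·24.0·0.9682/351 = 0.13240 s.
t = x/V₂ + tᵢ = 123.9/1402 + 0.13240 = 0.22077 s.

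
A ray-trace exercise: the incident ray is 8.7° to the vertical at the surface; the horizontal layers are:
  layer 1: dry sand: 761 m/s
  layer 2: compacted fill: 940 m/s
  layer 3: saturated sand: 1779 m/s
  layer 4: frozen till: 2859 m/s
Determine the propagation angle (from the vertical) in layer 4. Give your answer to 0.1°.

Ray parameter p = sin 8.7° / 761 = 1.9877e-04 s/m.
sin θ_4 = p·V_4 = 1.9877e-04 × 2859 = 0.5683.
θ_4 = 34.63° from the vertical.

34.6°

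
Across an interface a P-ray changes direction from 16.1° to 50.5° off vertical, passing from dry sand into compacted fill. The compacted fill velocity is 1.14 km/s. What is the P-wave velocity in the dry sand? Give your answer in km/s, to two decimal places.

sin 16.1° = 0.2773; sin 50.5° = 0.7716.
V₁ = V₂·(sin θ₁/sin θ₂) = 1.14·(0.2773/0.7716) = 0.41 km/s.

0.41 km/s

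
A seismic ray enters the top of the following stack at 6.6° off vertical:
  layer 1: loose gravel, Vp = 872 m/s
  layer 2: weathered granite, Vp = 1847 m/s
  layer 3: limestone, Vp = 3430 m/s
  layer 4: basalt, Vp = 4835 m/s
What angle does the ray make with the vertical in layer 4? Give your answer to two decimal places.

Ray parameter p = sin 6.6° / 872 = 1.3181e-04 s/m.
sin θ_4 = p·V_4 = 1.3181e-04 × 4835 = 0.6373.
θ_4 = 39.59° from the vertical.

39.59°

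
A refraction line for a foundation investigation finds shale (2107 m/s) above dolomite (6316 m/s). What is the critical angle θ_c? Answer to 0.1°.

19.5°

At critical incidence the refracted ray runs along the interface (θ₂ = 90°), so sin θ_c = V₁/V₂.
θ_c = arcsin(2107/6316) = arcsin 0.3336 = 19.49°.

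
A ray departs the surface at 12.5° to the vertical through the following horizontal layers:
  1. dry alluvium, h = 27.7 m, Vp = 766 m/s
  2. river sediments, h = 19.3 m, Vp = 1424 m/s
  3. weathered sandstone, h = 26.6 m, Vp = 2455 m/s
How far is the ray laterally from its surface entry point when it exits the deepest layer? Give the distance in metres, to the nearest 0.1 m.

40.2 m

p = sin θ₁/V₁ = sin 12.5°/766 = 2.8256e-04 s/m is conserved through the stack.
Layer 1: θ = 12.50°; offset = 27.7·tan 12.50° = 6.141 m.
Layer 2: sin θ = p·1424 = 0.4024 → θ = 23.73°; offset = 19.3·tan 23.73° = 8.483 m.
Layer 3: sin θ = p·2455 = 0.6937 → θ = 43.92°; offset = 26.6·tan 43.92° = 25.618 m.
Σ offsets = 40.241 m.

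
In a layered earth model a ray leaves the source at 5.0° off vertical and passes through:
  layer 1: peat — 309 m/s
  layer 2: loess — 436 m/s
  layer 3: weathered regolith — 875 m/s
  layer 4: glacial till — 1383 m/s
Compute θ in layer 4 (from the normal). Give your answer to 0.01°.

Ray parameter p = sin 5.0° / 309 = 2.8206e-04 s/m.
sin θ_4 = p·V_4 = 2.8206e-04 × 1383 = 0.3901.
θ_4 = arcsin 0.3901 = 22.96°.

22.96°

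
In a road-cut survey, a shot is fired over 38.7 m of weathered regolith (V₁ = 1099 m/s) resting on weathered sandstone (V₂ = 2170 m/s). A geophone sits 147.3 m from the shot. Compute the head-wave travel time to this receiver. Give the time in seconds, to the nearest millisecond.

t = x/V₂ + 2h·√(V₂²−V₁²)/(V₁V₂).
√(V₂²−V₁²) = √(2170²−1099²) = 1871.1 m/s; delay term = 2·38.7·1871.1/(1099·2170) = 0.06073 s.
t = 147.3/2170 + 0.06073 = 0.12861 s.

0.129 s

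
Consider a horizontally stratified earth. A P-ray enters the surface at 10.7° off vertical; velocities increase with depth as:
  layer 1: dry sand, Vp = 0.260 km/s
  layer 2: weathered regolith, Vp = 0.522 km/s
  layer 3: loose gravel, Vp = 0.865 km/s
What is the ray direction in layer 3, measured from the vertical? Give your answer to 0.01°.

38.15°

Ray parameter p = sin 10.7° / 0.260 = 7.1410e-01 s/km.
sin θ_3 = p·V_3 = 7.1410e-01 × 0.865 = 0.6177.
θ_3 = arcsin 0.6177 = 38.15°.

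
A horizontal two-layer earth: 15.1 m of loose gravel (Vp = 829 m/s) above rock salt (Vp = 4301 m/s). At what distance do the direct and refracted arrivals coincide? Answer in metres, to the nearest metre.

θ_c = arcsin(829/4301) = 11.11°, so cos θ_c = 0.9812 and tᵢ = 2h cos θ_c/V₁ = 0.0357 s.
At crossover x/V₁ = x/V₂ + tᵢ ⇒ x = tᵢ/(1/V₁ − 1/V₂) = 0.03575/(1.2063e-03 − 2.3250e-04) = 36.71 m.

37 m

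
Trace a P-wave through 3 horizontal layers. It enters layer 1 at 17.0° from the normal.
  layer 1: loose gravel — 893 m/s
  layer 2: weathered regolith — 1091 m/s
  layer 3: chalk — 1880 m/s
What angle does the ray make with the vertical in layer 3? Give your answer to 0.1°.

38.0°

Snell's law across each interface conserves sin θ / V, so sin θ_3 = V_3·sin θ₁/V₁.
sin θ_3 = 1880 × sin 17.0° / 893 = 0.6155.
θ_3 = arcsin 0.6155 = 37.99°.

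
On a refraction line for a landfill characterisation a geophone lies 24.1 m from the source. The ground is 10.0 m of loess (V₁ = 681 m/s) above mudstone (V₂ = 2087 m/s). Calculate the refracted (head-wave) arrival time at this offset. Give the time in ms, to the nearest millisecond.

39 ms

θ_c = arcsin(V₁/V₂) = arcsin(681/2087) = 19.04°, cos θ_c = 0.9453.
Intercept time tᵢ = 2h cos θ_c / V₁ = 2·10.0·0.9453/681 = 0.02776 s.
t = x/V₂ + tᵢ = 24.1/2087 + 0.02776 = 0.03931 s.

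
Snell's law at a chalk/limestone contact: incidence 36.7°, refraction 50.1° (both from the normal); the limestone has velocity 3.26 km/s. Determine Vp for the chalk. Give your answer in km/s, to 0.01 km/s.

Snell's law: sin 36.7°/V₁ = sin 50.1°/V₂.
V₁ = V₂·sin 36.7°/sin 50.1° = 3.26 × 0.7790 = 2.54 km/s.

2.54 km/s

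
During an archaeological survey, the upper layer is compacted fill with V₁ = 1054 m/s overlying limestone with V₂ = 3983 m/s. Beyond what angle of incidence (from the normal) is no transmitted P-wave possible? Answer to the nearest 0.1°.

15.3°

At critical incidence the refracted ray runs along the interface (θ₂ = 90°), so sin θ_c = V₁/V₂.
θ_c = arcsin(1054/3983) = arcsin 0.2646 = 15.34°.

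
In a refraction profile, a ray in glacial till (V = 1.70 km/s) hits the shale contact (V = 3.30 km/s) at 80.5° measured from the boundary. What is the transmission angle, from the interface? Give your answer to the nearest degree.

Convert to the normal: θ₁ = 90° − 80.5° = 9.5°.
Snell's law: sin θ₂ = (V₂/V₁)·sin θ₁ = (3.30/1.70)·sin 9.5° = 0.3204.
θ₂ = arcsin 0.3204 = 18.69° from the normal.
From the interface: 90° − 18.69° = 71.31°.

71°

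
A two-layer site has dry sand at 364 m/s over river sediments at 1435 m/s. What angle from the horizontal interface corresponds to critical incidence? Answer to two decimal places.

Critical incidence: sin θ_c = V₁/V₂ = 364/1435 = 0.2537.
θ_c = arcsin 0.2537 = 14.69°.
Measured from the interface: 90° − 14.69° = 75.31°.

75.31°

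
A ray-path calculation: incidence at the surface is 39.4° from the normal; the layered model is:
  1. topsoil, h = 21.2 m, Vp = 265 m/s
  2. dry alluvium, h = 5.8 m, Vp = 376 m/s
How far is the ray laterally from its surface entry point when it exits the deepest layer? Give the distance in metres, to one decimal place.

p = sin θ₁/V₁ = sin 39.4°/265 = 2.3952e-03 s/m is conserved through the stack.
Layer 1: θ = 39.40°; offset = 21.2·tan 39.40° = 17.414 m.
Layer 2: sin θ = p·376 = 0.9006 → θ = 64.24°; offset = 5.8·tan 64.24° = 12.018 m.
Summing the layer offsets gives 29.431 m.

29.4 m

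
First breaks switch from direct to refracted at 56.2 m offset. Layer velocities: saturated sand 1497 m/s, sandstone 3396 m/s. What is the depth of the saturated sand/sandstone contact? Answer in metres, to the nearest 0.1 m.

17.5 m

h = (x_cross/2)·√((V₂−V₁)/(V₂+V₁)).
(V₂−V₁)/(V₂+V₁) = (3396−1497)/(3396+1497) = 0.3881; √ = 0.6230.
h = (56.2/2)·0.6230 = 17.51 m.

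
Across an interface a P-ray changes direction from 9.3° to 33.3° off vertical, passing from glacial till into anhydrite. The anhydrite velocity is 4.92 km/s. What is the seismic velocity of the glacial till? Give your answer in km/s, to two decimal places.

1.45 km/s

sin 9.3° = 0.1616; sin 33.3° = 0.5490.
V₁ = V₂·(sin θ₁/sin θ₂) = 4.92·(0.1616/0.5490) = 1.45 km/s.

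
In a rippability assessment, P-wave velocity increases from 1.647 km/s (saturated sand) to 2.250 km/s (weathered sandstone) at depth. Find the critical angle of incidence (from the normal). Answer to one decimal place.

47.1°

Critical incidence: sin θ_c = V₁/V₂ = 1.647/2.250 = 0.7320.
θ_c = arcsin 0.7320 = 47.05°.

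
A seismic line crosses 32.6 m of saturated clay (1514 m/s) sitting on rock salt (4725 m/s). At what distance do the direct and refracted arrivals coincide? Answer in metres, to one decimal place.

θ_c = arcsin(1514/4725) = 18.69°, so cos θ_c = 0.9473 and tᵢ = 2h cos θ_c/V₁ = 0.0408 s.
At crossover x/V₁ = x/V₂ + tᵢ ⇒ x = tᵢ/(1/V₁ − 1/V₂) = 0.04079/(6.6050e-04 − 2.1164e-04) = 90.88 m.

90.9 m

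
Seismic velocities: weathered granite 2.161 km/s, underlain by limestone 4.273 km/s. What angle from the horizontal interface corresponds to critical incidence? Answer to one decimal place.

59.6°

Critical incidence: sin θ_c = V₁/V₂ = 2.161/4.273 = 0.5057.
θ_c = arcsin 0.5057 = 30.38°.
Measured from the interface: 90° − 30.38° = 59.62°.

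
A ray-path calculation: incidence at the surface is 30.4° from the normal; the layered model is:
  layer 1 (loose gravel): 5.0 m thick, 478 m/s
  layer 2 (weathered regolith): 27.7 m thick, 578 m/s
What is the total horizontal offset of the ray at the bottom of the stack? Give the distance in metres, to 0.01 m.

24.36 m

p = sin θ₁/V₁ = sin 30.4°/478 = 1.0586e-03 s/m is conserved through the stack.
Layer 1: θ = 30.40°; offset = 5.0·tan 30.40° = 2.9335 m.
Layer 2: sin θ = p·578 = 0.6119 → θ = 37.73°; offset = 27.7·tan 37.73° = 21.4298 m.
Total horizontal offset = 24.3633 m.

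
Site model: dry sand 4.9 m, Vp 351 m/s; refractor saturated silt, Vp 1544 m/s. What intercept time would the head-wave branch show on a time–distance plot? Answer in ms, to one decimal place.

27.2 ms

tᵢ = 2h·√(V₂²−V₁²)/(V₁V₂).
√(V₂²−V₁²) = √(1544²−351²) = 1503.6 m/s.
tᵢ = 2·4.9·1503.6/(351·1544) = 0.02719 s.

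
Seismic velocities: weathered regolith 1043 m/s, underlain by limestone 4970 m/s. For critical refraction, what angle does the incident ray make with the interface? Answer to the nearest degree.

78°

Critical incidence: sin θ_c = V₁/V₂ = 1043/4970 = 0.2099.
θ_c = arcsin 0.2099 = 12.11°.
Measured from the interface: 90° − 12.11° = 77.89°.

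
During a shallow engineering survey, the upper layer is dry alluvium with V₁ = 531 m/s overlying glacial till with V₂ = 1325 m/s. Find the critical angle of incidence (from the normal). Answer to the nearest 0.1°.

Critical incidence: sin θ_c = V₁/V₂ = 531/1325 = 0.4008.
θ_c = arcsin 0.4008 = 23.63°.

23.6°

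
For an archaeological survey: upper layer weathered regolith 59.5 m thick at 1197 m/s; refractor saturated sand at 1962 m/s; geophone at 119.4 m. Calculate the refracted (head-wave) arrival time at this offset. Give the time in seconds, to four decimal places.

0.1396 s

θ_c = arcsin(V₁/V₂) = arcsin(1197/1962) = 37.60°, cos θ_c = 0.7923.
Intercept time tᵢ = 2h cos θ_c / V₁ = 2·59.5·0.7923/1197 = 0.07877 s.
t = x/V₂ + tᵢ = 119.4/1962 + 0.07877 = 0.13963 s.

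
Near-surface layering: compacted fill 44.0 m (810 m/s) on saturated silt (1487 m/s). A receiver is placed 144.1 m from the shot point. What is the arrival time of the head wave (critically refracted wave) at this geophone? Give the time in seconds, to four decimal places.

0.1880 s

θ_c = arcsin(V₁/V₂) = arcsin(810/1487) = 33.01°, cos θ_c = 0.8386.
Intercept time tᵢ = 2h cos θ_c / V₁ = 2·44.0·0.8386/810 = 0.09111 s.
t = x/V₂ + tᵢ = 144.1/1487 + 0.09111 = 0.18802 s.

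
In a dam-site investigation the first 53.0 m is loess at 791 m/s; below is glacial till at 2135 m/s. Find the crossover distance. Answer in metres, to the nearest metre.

θ_c = arcsin(791/2135) = 21.75°, so cos θ_c = 0.9288 and tᵢ = 2h cos θ_c/V₁ = 0.1245 s.
At crossover x/V₁ = x/V₂ + tᵢ ⇒ x = tᵢ/(1/V₁ − 1/V₂) = 0.12447/(1.2642e-03 − 4.6838e-04) = 156.40 m.

156 m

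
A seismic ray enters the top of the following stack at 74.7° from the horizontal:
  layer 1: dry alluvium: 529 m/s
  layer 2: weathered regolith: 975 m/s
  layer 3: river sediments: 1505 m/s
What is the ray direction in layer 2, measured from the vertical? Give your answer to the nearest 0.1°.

29.1°

From the normal: θ₁ = 90° − 74.7° = 15.3°.
Snell's law across each interface conserves sin θ / V, so sin θ_2 = V_2·sin θ₁/V₁.
sin θ_2 = 975 × sin 15.3° / 529 = 0.4863.
θ_2 = 29.10° from the vertical.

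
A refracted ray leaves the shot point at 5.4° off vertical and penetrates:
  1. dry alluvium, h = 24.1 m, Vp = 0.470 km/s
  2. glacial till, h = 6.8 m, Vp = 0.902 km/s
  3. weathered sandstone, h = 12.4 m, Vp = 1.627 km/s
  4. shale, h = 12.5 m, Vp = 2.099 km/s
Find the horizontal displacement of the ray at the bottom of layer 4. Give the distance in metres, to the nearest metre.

Apply Snell's law at each interface; in layer i the horizontal offset is hᵢ·tan θᵢ.
Layer 1: θ = 5.40°; offset = 24.1·tan 5.40° = 2.278 m.
Layer 2: sin θ = 0.902·sin 5.4°/0.470 = 0.1806, θ = 10.41°; offset = 6.8·tan 10.41° = 1.249 m.
Layer 3: sin θ = 1.627·sin 5.4°/0.470 = 0.3258, θ = 19.01°; offset = 12.4·tan 19.01° = 4.273 m.
Layer 4: sin θ = 2.099·sin 5.4°/0.470 = 0.4203, θ = 24.85°; offset = 12.5·tan 24.85° = 5.790 m.
Total horizontal offset = 13.589 m.

14 m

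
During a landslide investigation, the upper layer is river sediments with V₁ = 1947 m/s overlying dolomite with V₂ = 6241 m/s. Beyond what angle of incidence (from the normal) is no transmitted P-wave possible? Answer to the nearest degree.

18°

Critical incidence: sin θ_c = V₁/V₂ = 1947/6241 = 0.3120.
θ_c = arcsin 0.3120 = 18.18°.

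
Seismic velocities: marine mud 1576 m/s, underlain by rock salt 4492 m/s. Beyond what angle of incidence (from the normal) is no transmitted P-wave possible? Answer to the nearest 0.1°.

At critical incidence the refracted ray runs along the interface (θ₂ = 90°), so sin θ_c = V₁/V₂.
θ_c = arcsin(1576/4492) = arcsin 0.3508 = 20.54°.

20.5°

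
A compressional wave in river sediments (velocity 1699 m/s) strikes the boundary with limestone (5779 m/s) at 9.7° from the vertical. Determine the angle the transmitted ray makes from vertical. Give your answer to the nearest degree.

Snell's law: sin θ₂ = (V₂/V₁)·sin θ₁ = (5779/1699)·sin 9.7° = 0.5731.
θ₂ = arcsin 0.5731 = 34.97° from the normal.

35°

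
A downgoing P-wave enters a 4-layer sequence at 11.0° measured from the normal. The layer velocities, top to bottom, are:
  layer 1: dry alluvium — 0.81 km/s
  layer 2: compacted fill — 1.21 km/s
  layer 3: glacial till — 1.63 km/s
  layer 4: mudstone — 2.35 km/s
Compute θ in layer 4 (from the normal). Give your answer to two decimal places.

33.61°

Snell's law across each interface conserves sin θ / V, so sin θ_4 = V_4·sin θ₁/V₁.
sin θ_4 = 2.35 × sin 11.0° / 0.81 = 0.5536.
θ_4 = arcsin 0.5536 = 33.61°.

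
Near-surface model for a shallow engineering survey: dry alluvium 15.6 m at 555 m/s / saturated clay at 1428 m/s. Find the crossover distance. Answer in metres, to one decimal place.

47.0 m

θ_c = arcsin(555/1428) = 22.87°, so cos θ_c = 0.9214 and tᵢ = 2h cos θ_c/V₁ = 0.0518 s.
At crossover x/V₁ = x/V₂ + tᵢ ⇒ x = tᵢ/(1/V₁ − 1/V₂) = 0.05180/(1.8018e-03 − 7.0028e-04) = 47.02 m.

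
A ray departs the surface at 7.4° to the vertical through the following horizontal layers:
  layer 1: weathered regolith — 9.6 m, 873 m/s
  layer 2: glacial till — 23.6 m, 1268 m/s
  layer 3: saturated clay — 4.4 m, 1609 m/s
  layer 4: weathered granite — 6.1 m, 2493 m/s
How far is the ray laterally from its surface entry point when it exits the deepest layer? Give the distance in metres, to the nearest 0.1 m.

Ray parameter p = sin 7.4° / 873 m/s = 1.4753e-04 s/m.
Layer 1: θ = 7.40°; offset = 9.6·tan 7.40° = 1.247 m.
Layer 2: sin θ = p·1268 = 0.1871 → θ = 10.78°; offset = 23.6·tan 10.78° = 4.494 m.
Layer 3: sin θ = p·1609 = 0.2374 → θ = 13.73°; offset = 4.4·tan 13.73° = 1.075 m.
Layer 4: sin θ = p·2493 = 0.3678 → θ = 21.58°; offset = 6.1·tan 21.58° = 2.413 m.
Total horizontal offset = 9.229 m.

9.2 m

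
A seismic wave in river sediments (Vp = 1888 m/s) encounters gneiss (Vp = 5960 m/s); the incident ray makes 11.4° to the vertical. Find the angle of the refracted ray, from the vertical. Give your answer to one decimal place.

38.6°

Snell's law: sin θ₂ = (V₂/V₁)·sin θ₁ = (5960/1888)·sin 11.4° = 0.6240.
θ₂ = sin⁻¹(0.6240) = 38.61° (from vertical).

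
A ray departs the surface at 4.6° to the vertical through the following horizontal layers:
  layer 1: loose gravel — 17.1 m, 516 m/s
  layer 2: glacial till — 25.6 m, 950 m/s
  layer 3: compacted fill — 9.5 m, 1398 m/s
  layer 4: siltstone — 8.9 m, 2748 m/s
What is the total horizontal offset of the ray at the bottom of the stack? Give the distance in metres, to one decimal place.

11.5 m

p = sin θ₁/V₁ = sin 4.6°/516 = 1.5542e-04 s/m is conserved through the stack.
Layer 1: θ = 4.60°; offset = 17.1·tan 4.60° = 1.376 m.
Layer 2: sin θ = p·950 = 0.1477 → θ = 8.49°; offset = 25.6·tan 8.49° = 3.822 m.
Layer 3: sin θ = p·1398 = 0.2173 → θ = 12.55°; offset = 9.5·tan 12.55° = 2.115 m.
Layer 4: sin θ = p·2748 = 0.4271 → θ = 25.28°; offset = 8.9·tan 25.28° = 4.204 m.
Summing the layer offsets gives 11.516 m.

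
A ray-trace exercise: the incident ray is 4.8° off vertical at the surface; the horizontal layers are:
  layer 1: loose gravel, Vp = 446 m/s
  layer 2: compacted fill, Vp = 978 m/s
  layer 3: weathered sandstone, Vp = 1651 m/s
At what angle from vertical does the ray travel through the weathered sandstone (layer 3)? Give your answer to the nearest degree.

18°

Ray parameter p = sin 4.8° / 446 = 1.8762e-04 s/m.
sin θ_3 = p·V_3 = 1.8762e-04 × 1651 = 0.3098.
θ_3 = arcsin 0.3098 = 18.04°.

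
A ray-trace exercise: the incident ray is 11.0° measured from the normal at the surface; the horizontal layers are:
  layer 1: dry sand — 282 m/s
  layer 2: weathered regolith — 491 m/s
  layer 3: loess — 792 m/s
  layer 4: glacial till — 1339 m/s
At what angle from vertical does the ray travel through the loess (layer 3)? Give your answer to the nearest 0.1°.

Ray parameter p = sin 11.0° / 282 = 6.7663e-04 s/m.
sin θ_3 = p·V_3 = 6.7663e-04 × 792 = 0.5359.
θ_3 = arcsin 0.5359 = 32.40°.

32.4°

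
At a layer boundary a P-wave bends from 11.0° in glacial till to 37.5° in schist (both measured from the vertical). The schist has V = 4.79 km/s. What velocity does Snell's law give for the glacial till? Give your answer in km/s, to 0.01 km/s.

Snell's law: sin 11.0°/V₁ = sin 37.5°/V₂.
V₁ = V₂·sin 11.0°/sin 37.5° = 4.79 × 0.3134 = 1.50 km/s.

1.50 km/s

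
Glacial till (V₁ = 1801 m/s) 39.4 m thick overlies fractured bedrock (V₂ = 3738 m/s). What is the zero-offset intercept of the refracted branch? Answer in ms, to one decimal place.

tᵢ = 2h·√(V₂²−V₁²)/(V₁V₂).
√(V₂²−V₁²) = √(3738²−1801²) = 3275.5 m/s.
tᵢ = 2·39.4·3275.5/(1801·3738) = 0.03834 s.

38.3 ms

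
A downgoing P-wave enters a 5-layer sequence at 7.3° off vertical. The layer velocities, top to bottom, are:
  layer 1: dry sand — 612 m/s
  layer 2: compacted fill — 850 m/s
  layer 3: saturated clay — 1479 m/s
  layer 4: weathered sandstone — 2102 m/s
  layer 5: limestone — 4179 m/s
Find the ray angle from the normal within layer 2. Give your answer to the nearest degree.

10°

Ray parameter p = sin 7.3° / 612 = 2.0762e-04 s/m.
sin θ_2 = p·V_2 = 2.0762e-04 × 850 = 0.1765.
θ_2 = 10.16° from the vertical.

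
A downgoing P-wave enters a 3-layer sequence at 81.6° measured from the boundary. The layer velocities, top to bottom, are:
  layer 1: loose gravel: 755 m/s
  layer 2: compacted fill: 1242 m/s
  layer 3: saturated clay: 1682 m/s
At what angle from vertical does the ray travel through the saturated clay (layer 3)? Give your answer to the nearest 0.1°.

19.0°

From the normal: θ₁ = 90° − 81.6° = 8.4°.
Ray parameter p = sin 8.4° / 755 = 1.9349e-04 s/m.
sin θ_3 = p·V_3 = 1.9349e-04 × 1682 = 0.3254.
θ_3 = arcsin 0.3254 = 18.99°.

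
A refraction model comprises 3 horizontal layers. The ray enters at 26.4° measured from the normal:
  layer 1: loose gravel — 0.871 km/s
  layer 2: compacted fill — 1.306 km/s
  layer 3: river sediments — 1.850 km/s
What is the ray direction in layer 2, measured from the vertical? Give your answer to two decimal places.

41.81°

Snell's law across each interface conserves sin θ / V, so sin θ_2 = V_2·sin θ₁/V₁.
sin θ_2 = 1.306 × sin 26.4° / 0.871 = 0.6667.
θ_2 = arcsin 0.6667 = 41.81°.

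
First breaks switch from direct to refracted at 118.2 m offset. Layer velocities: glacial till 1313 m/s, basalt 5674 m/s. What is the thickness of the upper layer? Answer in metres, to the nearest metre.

47 m

x_cross = 2h·√((V₂+V₁)/(V₂−V₁)) → h = x_cross / (2·√((V₂+V₁)/(V₂−V₁))).
√((V₂+V₁)/(V₂−V₁)) = √((5674+1313)/(5674−1313)) = 1.2658.
h = 118.2 / (2·1.2658) = 46.69 m.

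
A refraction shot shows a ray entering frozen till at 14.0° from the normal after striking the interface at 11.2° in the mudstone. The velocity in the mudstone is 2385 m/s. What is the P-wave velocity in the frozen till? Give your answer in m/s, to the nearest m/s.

2971 m/s

sin 11.2° = 0.1942; sin 14.0° = 0.2419.
V₂ = V₁·(sin θ₂/sin θ₁) = 2385·(0.2419/0.1942) = 2970.55 m/s.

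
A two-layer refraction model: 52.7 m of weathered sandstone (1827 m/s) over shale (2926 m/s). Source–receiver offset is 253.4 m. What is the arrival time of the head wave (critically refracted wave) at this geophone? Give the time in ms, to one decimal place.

t = x/V₂ + 2h·√(V₂²−V₁²)/(V₁V₂).
√(V₂²−V₁²) = √(2926²−1827²) = 2285.5 m/s; delay term = 2·52.7·2285.5/(1827·2926) = 0.04506 s.
t = 253.4/2926 + 0.04506 = 0.13166 s.

131.7 ms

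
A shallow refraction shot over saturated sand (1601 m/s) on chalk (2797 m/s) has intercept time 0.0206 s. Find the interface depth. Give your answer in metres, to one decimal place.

20.1 m

h = tᵢ·V₁·V₂ / (2·√(V₂²−V₁²)).
√(V₂²−V₁²) = √(2797² − 1601²) = 2293.5 m/s.
h = 0.0206 s × 1601 × 2797 / (2 × 2293.5) = 20.11 m.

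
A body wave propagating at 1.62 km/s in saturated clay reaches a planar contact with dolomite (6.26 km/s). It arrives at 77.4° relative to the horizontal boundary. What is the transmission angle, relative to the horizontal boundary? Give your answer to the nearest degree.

33°

Angle from the normal: 90° − 77.4° = 12.6°.
Snell's law: sin θ₂ = (V₂/V₁)·sin θ₁ = (6.26/1.62)·sin 12.6° = 0.8429.
θ₂ = arcsin 0.8429 = 57.45° from the normal.
From the interface: 90° − 57.45° = 32.55°.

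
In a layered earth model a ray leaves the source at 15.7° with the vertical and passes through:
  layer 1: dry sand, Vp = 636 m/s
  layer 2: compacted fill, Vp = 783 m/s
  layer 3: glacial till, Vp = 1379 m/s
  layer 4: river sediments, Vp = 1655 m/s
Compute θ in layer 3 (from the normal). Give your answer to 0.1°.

Snell's law across each interface conserves sin θ / V, so sin θ_3 = V_3·sin θ₁/V₁.
sin θ_3 = 1379 × sin 15.7° / 636 = 0.5867.
θ_3 = arcsin 0.5867 = 35.93°.

35.9°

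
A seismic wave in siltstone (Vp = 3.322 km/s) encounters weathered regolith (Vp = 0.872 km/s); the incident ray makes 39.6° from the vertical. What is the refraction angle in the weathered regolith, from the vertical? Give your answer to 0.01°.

9.63°

sin θ₁/V₁ = sin θ₂/V₂ ⇒ sin θ₂ = 0.872·sin 39.6°/3.322 = 0.872·0.6374/3.322 = 0.1673.
θ₂ = sin⁻¹(0.1673) = 9.63° (from vertical).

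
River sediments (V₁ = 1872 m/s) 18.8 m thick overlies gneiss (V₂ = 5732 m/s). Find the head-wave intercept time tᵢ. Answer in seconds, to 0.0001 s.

0.0190 s

θ_c = arcsin(V₁/V₂) = arcsin(1872/5732) = 19.06°; cos θ_c = 0.9452.
tᵢ = 2h·cos θ_c / V₁ = 2·18.8·0.9452 / 1872 = 0.01898 s.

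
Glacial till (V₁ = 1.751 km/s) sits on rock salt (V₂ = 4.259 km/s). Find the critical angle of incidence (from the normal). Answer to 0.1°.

24.3°

At critical incidence the refracted ray runs along the interface (θ₂ = 90°), so sin θ_c = V₁/V₂.
θ_c = arcsin(1.751/4.259) = arcsin 0.4111 = 24.28°.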